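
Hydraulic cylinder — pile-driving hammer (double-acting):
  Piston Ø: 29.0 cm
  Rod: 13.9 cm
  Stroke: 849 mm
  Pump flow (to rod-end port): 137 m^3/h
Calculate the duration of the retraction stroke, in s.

Rod-side annular area A_ann = π/4 × (29.0² − 13.9²) = 508.8 cm^2
Swept volume V = A × L; t = V / Q = A·L / Q

t ≈ 1.14 s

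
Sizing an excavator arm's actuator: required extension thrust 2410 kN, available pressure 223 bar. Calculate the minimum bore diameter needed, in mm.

D ≈ 371 mm

Extension force acts on the full piston face: F = P × (π/4)D².
D = √(4F / (πP)) = √(4 × 2410 kN / (π × 223 bar))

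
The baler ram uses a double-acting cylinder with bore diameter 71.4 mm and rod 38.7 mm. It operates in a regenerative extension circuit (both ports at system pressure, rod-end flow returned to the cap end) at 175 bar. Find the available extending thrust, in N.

F ≈ 20600 N

With equal pressure on both faces, forces on the annular region cancel; the net push is pressure × rod cross-section.
Rod cross-section A_rod = π/4 × (38.7 mm)² = 1176 mm^2
F = P × A_rod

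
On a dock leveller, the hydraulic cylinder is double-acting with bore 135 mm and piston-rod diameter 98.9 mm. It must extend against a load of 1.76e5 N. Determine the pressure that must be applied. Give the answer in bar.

Cap-side area A_cap = π/4 × (135 mm)² = 14310 mm^2
P = F / A = 1.76e5 N / A

P ≈ 123 bar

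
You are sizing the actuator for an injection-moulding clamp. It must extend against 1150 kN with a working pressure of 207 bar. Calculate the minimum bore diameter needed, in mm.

D ≈ 266 mm

Extension force acts on the full piston face: F = P × (π/4)D².
D = √(4F / (πP)) = √(4 × 1150 kN / (π × 207 bar))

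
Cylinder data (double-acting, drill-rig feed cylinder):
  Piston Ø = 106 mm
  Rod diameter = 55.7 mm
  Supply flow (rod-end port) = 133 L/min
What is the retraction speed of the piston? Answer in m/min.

Rod-side annular area A_ann = π/4 × (106² − 55.7²) = 6388 mm^2
Flow into the rod-end port fills the annular volume.
v = Q / A

v ≈ 20.8 m/min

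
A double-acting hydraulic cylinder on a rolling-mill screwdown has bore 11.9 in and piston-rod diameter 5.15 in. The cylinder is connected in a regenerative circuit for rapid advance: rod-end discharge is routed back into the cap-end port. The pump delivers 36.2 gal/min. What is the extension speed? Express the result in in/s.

In regeneration the rod-end outflow joins the pump flow into the cap end, so the net volume the pump must supply per unit advance equals the rod cross-section area.
Rod cross-section A_rod = π/4 × (5.15 in)² = 20.83 in^2
v = Q_pump / A_rod

v ≈ 6.69 in/s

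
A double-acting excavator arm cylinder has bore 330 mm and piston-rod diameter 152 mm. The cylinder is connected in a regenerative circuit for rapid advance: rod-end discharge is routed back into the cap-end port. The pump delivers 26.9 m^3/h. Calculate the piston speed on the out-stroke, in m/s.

In regeneration the rod-end outflow joins the pump flow into the cap end, so the net volume the pump must supply per unit advance equals the rod cross-section area.
Rod cross-section A_rod = π/4 × (152 mm)² = 18150 mm^2
v = Q_pump / A_rod

v ≈ 0.412 m/s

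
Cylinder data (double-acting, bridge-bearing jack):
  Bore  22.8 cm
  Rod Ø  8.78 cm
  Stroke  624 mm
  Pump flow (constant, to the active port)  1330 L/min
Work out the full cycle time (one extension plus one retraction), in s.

Cap-side area A_cap = π/4 × (22.8 cm)² = 408.3 cm^2
Rod-side annular area A_ann = π/4 × (22.8² − 8.78²) = 347.7 cm^2
t_ext = A_cap·L/Q = 1.149 s
t_ret = A_ann·L/Q = 0.9789 s
t_cycle = t_ext + t_ret

t ≈ 2.13 s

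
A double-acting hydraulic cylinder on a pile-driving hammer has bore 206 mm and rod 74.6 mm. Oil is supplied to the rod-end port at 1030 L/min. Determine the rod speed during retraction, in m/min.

v ≈ 35.6 m/min

Rod-side annular area A_ann = π/4 × (206² − 74.6²) = 28960 mm^2
Flow into the rod-end port fills the annular volume.
v = Q / A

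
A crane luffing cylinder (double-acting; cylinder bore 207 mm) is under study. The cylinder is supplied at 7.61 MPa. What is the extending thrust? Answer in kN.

Cap-side area A_cap = π/4 × (207 mm)² = 33650 mm^2
F = P × A_cap = 7.61 MPa × A_cap

F ≈ 256 kN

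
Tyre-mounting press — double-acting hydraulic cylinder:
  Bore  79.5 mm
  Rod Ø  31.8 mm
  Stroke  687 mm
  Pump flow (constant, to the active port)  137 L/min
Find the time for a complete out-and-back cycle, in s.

t ≈ 2.75 s

Cap-side area A_cap = π/4 × (79.5 mm)² = 4964 mm^2
Rod-side annular area A_ann = π/4 × (79.5² − 31.8²) = 4170 mm^2
t_ext = A_cap·L/Q = 1.494 s
t_ret = A_ann·L/Q = 1.255 s
t_cycle = t_ext + t_ret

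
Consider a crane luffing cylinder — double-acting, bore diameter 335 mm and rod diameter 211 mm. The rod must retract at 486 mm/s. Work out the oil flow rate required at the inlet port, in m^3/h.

Rod-side annular area A_ann = π/4 × (335² − 211²) = 53170 mm^2
Q = A × v

Q ≈ 93.0 m^3/h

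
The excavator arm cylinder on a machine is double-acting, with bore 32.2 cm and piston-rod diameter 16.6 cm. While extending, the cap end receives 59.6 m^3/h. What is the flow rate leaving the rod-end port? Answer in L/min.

Cap-side area A_cap = π/4 × (32.2 cm)² = 814.3 cm^2
Rod-side annular area A_ann = π/4 × (32.2² − 16.6²) = 597.9 cm^2
Piston speed v = Q_in/A_cap; rod-end outflow Q_out = v × A_ann = Q_in × A_ann/A_cap.

Q_out ≈ 729 L/min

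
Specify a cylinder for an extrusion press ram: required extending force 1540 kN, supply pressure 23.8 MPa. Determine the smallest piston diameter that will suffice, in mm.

Extension force acts on the full piston face: F = P × (π/4)D².
D = √(4F / (πP)) = √(4 × 1540 kN / (π × 23.8 MPa))

D ≈ 287 mm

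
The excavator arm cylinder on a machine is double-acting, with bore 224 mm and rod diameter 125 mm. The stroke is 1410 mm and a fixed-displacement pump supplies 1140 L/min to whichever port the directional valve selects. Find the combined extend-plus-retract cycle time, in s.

t ≈ 4.94 s

Cap-side area A_cap = π/4 × (224 mm)² = 39410 mm^2
Rod-side annular area A_ann = π/4 × (224² − 125²) = 27140 mm^2
t_ext = A_cap·L/Q = 2.924 s
t_ret = A_ann·L/Q = 2.014 s
t_cycle = t_ext + t_ret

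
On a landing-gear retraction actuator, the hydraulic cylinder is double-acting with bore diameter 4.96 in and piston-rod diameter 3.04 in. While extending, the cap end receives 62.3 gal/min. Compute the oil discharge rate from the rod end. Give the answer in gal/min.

Cap-side area A_cap = π/4 × (4.96 in)² = 19.32 in^2
Rod-side annular area A_ann = π/4 × (4.96² − 3.04²) = 12.06 in^2
Piston speed v = Q_in/A_cap; rod-end outflow Q_out = v × A_ann = Q_in × A_ann/A_cap.

Q_out ≈ 38.9 gal/min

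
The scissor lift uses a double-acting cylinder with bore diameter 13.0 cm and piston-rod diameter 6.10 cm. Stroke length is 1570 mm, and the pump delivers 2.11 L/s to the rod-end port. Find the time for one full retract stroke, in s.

Rod-side annular area A_ann = π/4 × (13.0² − 6.10²) = 103.5 cm^2
Swept volume V = A × L; t = V / Q = A·L / Q

t ≈ 7.70 s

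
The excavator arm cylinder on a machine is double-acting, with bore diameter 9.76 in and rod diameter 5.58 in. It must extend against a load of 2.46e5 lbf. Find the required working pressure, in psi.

P ≈ 3290 psi

Cap-side area A_cap = π/4 × (9.76 in)² = 74.82 in^2
P = F / A = 2.46e5 lbf / A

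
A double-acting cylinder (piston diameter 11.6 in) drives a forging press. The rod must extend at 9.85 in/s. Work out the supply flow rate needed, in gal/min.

Q ≈ 270 gal/min

Cap-side area A_cap = π/4 × (11.6 in)² = 105.7 in^2
Q = A × v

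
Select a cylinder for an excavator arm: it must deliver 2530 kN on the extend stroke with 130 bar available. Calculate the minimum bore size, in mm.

Extension force acts on the full piston face: F = P × (π/4)D².
D = √(4F / (πP)) = √(4 × 2530 kN / (π × 130 bar))

D ≈ 498 mm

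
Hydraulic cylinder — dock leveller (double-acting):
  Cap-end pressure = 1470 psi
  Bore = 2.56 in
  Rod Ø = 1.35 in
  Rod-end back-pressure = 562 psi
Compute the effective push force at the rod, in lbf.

F ≈ 5480 lbf

Cap-side area A_cap = π/4 × (2.56 in)² = 5.147 in^2
Rod-side annular area A_ann = π/4 × (2.56² − 1.35²) = 3.716 in^2
Net thrust = P_cap·A_cap − P_rod·A_ann = 7566 lbf − 2088 lbf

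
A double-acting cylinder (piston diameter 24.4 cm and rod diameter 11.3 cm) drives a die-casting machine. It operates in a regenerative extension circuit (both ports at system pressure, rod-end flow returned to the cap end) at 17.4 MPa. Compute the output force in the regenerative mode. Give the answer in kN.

With equal pressure on both faces, forces on the annular region cancel; the net push is pressure × rod cross-section.
Rod cross-section A_rod = π/4 × (11.3 cm)² = 100.3 cm^2
F = P × A_rod

F ≈ 175 kN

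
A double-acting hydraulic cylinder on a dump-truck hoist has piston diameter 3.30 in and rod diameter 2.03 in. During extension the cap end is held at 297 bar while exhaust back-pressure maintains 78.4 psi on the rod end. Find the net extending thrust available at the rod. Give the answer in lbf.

F ≈ 36400 lbf

Cap-side area A_cap = π/4 × (3.30 in)² = 8.553 in^2
Rod-side annular area A_ann = π/4 × (3.30² − 2.03²) = 5.316 in^2
Net thrust = P_cap·A_cap − P_rod·A_ann = 36840 lbf − 416.8 lbf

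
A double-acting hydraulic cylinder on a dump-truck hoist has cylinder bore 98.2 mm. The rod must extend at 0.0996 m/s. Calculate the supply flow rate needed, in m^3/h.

Q ≈ 2.72 m^3/h

Cap-side area A_cap = π/4 × (98.2 mm)² = 7574 mm^2
Q = A × v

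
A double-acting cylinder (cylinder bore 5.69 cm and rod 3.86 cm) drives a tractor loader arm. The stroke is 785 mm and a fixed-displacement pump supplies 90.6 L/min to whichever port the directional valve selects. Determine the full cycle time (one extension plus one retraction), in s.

t ≈ 2.04 s

Cap-side area A_cap = π/4 × (5.69 cm)² = 25.43 cm^2
Rod-side annular area A_ann = π/4 × (5.69² − 3.86²) = 13.73 cm^2
t_ext = A_cap·L/Q = 1.322 s
t_ret = A_ann·L/Q = 0.7136 s
t_cycle = t_ext + t_ret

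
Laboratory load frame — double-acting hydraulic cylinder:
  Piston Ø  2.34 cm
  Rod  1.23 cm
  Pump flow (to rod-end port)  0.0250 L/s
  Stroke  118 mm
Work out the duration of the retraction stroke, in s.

Rod-side annular area A_ann = π/4 × (2.34² − 1.23²) = 3.112 cm^2
Swept volume V = A × L; t = V / Q = A·L / Q

t ≈ 1.47 s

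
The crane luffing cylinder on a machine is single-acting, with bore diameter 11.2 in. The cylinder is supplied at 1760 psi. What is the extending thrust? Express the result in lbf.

F ≈ 1.73e5 lbf

Cap-side area A_cap = π/4 × (11.2 in)² = 98.52 in^2
F = P × A_cap = 1760 psi × A_cap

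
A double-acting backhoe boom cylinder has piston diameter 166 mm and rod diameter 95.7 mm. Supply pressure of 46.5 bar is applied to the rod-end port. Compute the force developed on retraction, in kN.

Rod-side annular area A_ann = π/4 × (166² − 95.7²) = 14450 mm^2
On retraction the pressure acts on the annular area (bore minus rod).
F = P × A_ann

F ≈ 67.2 kN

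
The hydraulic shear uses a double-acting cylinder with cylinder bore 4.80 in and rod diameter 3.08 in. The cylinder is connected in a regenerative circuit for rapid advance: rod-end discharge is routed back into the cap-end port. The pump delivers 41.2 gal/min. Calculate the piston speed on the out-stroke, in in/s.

In regeneration the rod-end outflow joins the pump flow into the cap end, so the net volume the pump must supply per unit advance equals the rod cross-section area.
Rod cross-section A_rod = π/4 × (3.08 in)² = 7.451 in^2
v = Q_pump / A_rod

v ≈ 21.3 in/s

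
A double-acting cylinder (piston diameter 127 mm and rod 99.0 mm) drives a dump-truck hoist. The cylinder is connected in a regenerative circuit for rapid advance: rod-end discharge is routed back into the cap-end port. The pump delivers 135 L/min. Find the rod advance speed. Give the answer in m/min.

In regeneration the rod-end outflow joins the pump flow into the cap end, so the net volume the pump must supply per unit advance equals the rod cross-section area.
Rod cross-section A_rod = π/4 × (99.0 mm)² = 7698 mm^2
v = Q_pump / A_rod

v ≈ 17.5 m/min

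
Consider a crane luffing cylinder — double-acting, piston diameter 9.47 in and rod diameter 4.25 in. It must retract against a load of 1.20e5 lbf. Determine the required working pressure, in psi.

Rod-side annular area A_ann = π/4 × (9.47² − 4.25²) = 56.25 in^2
Retraction: pressure acts on the annular area.
P = F / A = 1.20e5 lbf / A

P ≈ 2130 psi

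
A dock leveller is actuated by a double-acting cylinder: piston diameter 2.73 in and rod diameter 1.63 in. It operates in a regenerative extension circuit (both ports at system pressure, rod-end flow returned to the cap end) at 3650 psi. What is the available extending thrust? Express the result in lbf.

With equal pressure on both faces, forces on the annular region cancel; the net push is pressure × rod cross-section.
Rod cross-section A_rod = π/4 × (1.63 in)² = 2.087 in^2
F = P × A_rod

F ≈ 7620 lbf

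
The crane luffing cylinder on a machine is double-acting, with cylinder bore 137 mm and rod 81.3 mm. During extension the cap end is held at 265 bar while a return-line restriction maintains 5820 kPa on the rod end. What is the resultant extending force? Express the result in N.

F ≈ 3.35e5 N

Cap-side area A_cap = π/4 × (137 mm)² = 14740 mm^2
Rod-side annular area A_ann = π/4 × (137² − 81.3²) = 9550 mm^2
Net thrust = P_cap·A_cap − P_rod·A_ann = 3.906e5 N − 55580 N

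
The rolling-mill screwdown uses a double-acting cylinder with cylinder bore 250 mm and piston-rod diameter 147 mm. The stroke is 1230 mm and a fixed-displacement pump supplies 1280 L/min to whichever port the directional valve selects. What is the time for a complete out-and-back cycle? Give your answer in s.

Cap-side area A_cap = π/4 × (250 mm)² = 49090 mm^2
Rod-side annular area A_ann = π/4 × (250² − 147²) = 32120 mm^2
t_ext = A_cap·L/Q = 2.830 s
t_ret = A_ann·L/Q = 1.852 s
t_cycle = t_ext + t_ret

t ≈ 4.68 s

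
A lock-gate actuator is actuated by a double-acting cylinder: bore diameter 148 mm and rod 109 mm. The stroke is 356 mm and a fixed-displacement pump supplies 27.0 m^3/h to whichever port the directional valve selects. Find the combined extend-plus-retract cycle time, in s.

Cap-side area A_cap = π/4 × (148 mm)² = 17200 mm^2
Rod-side annular area A_ann = π/4 × (148² − 109²) = 7872 mm^2
t_ext = A_cap·L/Q = 0.8166 s
t_ret = A_ann·L/Q = 0.3737 s
t_cycle = t_ext + t_ret

t ≈ 1.19 s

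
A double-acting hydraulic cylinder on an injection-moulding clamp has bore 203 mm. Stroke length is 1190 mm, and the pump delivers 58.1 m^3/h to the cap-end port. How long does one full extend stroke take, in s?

t ≈ 2.39 s

Cap-side area A_cap = π/4 × (203 mm)² = 32370 mm^2
Swept volume V = A × L; t = V / Q = A·L / Q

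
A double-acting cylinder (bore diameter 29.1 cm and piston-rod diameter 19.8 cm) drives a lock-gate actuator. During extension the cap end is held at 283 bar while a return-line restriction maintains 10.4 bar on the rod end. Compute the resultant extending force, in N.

Cap-side area A_cap = π/4 × (29.1 cm)² = 665.1 cm^2
Rod-side annular area A_ann = π/4 × (29.1² − 19.8²) = 357.2 cm^2
Net thrust = P_cap·A_cap − P_rod·A_ann = 1.882e6 N − 37150 N

F ≈ 1.85e6 N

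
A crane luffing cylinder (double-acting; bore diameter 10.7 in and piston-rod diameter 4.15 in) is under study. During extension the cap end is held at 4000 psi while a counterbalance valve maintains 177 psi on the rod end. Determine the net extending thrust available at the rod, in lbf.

F ≈ 3.46e5 lbf

Cap-side area A_cap = π/4 × (10.7 in)² = 89.92 in^2
Rod-side annular area A_ann = π/4 × (10.7² − 4.15²) = 76.39 in^2
Net thrust = P_cap·A_cap − P_rod·A_ann = 3.597e5 lbf − 13520 lbf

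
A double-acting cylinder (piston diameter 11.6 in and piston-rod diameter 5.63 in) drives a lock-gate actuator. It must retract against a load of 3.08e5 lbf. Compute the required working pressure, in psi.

P ≈ 3810 psi

Rod-side annular area A_ann = π/4 × (11.6² − 5.63²) = 80.79 in^2
Retraction: pressure acts on the annular area.
P = F / A = 3.08e5 lbf / A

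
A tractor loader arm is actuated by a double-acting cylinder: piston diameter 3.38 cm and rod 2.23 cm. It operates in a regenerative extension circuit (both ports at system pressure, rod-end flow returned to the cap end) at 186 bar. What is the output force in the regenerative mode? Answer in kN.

F ≈ 7.26 kN

With equal pressure on both faces, forces on the annular region cancel; the net push is pressure × rod cross-section.
Rod cross-section A_rod = π/4 × (2.23 cm)² = 3.906 cm^2
F = P × A_rod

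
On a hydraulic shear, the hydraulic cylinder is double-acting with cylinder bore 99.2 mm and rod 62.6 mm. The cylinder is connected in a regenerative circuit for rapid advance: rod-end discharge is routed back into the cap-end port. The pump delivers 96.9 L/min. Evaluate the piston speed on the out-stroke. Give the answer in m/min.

In regeneration the rod-end outflow joins the pump flow into the cap end, so the net volume the pump must supply per unit advance equals the rod cross-section area.
Rod cross-section A_rod = π/4 × (62.6 mm)² = 3078 mm^2
v = Q_pump / A_rod

v ≈ 31.5 m/min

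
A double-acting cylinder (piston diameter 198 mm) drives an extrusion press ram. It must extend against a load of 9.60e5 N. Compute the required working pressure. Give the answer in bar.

P ≈ 312 bar

Cap-side area A_cap = π/4 × (198 mm)² = 30790 mm^2
P = F / A = 9.60e5 N / A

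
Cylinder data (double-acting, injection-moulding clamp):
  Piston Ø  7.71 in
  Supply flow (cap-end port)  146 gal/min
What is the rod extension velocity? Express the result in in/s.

v ≈ 12.0 in/s

Cap-side area A_cap = π/4 × (7.71 in)² = 46.69 in^2
v = Q / A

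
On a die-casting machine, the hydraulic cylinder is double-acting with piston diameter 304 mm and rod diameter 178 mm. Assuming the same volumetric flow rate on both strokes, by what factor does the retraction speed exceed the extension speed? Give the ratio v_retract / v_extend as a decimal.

v_ret/v_ext ≈ 1.52

Cap-side area A_cap = π/4 × (304 mm)² = 72580 mm^2
Rod-side annular area A_ann = π/4 × (304² − 178²) = 47700 mm^2
For equal Q, v ∝ 1/A, so v_ret/v_ext = A_cap/A_ann.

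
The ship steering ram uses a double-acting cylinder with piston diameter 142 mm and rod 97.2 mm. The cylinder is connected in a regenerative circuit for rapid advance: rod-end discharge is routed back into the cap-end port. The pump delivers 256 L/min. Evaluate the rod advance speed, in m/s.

In regeneration the rod-end outflow joins the pump flow into the cap end, so the net volume the pump must supply per unit advance equals the rod cross-section area.
Rod cross-section A_rod = π/4 × (97.2 mm)² = 7420 mm^2
v = Q_pump / A_rod

v ≈ 0.575 m/s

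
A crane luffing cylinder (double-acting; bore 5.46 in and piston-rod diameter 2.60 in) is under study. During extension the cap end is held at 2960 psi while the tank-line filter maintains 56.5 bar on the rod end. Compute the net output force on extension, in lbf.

F ≈ 54500 lbf

Cap-side area A_cap = π/4 × (5.46 in)² = 23.41 in^2
Rod-side annular area A_ann = π/4 × (5.46² − 2.60²) = 18.10 in^2
Net thrust = P_cap·A_cap − P_rod·A_ann = 69310 lbf − 14840 lbf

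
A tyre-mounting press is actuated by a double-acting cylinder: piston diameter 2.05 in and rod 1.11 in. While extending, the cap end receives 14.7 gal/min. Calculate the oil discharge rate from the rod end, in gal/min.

Q_out ≈ 10.4 gal/min

Cap-side area A_cap = π/4 × (2.05 in)² = 3.301 in^2
Rod-side annular area A_ann = π/4 × (2.05² − 1.11²) = 2.333 in^2
Piston speed v = Q_in/A_cap; rod-end outflow Q_out = v × A_ann = Q_in × A_ann/A_cap.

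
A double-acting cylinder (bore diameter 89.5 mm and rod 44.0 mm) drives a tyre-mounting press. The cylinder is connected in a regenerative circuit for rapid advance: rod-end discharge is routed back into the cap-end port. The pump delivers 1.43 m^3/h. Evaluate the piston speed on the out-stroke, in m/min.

In regeneration the rod-end outflow joins the pump flow into the cap end, so the net volume the pump must supply per unit advance equals the rod cross-section area.
Rod cross-section A_rod = π/4 × (44.0 mm)² = 1521 mm^2
v = Q_pump / A_rod

v ≈ 15.7 m/min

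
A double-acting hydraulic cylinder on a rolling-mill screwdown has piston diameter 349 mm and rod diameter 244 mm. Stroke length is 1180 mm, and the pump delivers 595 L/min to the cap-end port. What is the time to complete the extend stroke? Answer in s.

Cap-side area A_cap = π/4 × (349 mm)² = 95660 mm^2
Swept volume V = A × L; t = V / Q = A·L / Q

t ≈ 11.4 s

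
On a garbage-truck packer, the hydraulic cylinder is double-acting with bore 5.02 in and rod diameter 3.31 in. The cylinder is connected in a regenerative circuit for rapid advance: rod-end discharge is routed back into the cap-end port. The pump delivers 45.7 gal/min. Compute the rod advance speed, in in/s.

In regeneration the rod-end outflow joins the pump flow into the cap end, so the net volume the pump must supply per unit advance equals the rod cross-section area.
Rod cross-section A_rod = π/4 × (3.31 in)² = 8.605 in^2
v = Q_pump / A_rod

v ≈ 20.4 in/s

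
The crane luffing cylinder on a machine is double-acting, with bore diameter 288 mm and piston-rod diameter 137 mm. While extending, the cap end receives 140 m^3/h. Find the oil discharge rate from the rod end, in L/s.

Q_out ≈ 30.1 L/s

Cap-side area A_cap = π/4 × (288 mm)² = 65140 mm^2
Rod-side annular area A_ann = π/4 × (288² − 137²) = 50400 mm^2
Piston speed v = Q_in/A_cap; rod-end outflow Q_out = v × A_ann = Q_in × A_ann/A_cap.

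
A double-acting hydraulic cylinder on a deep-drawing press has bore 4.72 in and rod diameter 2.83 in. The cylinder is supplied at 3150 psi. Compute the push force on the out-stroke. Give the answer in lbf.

F ≈ 55100 lbf

Cap-side area A_cap = π/4 × (4.72 in)² = 17.50 in^2
F = P × A_cap = 3150 psi × A_cap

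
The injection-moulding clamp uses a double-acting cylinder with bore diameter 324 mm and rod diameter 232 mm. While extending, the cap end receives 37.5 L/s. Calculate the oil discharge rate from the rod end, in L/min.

Q_out ≈ 1100 L/min

Cap-side area A_cap = π/4 × (324 mm)² = 82450 mm^2
Rod-side annular area A_ann = π/4 × (324² − 232²) = 40170 mm^2
Piston speed v = Q_in/A_cap; rod-end outflow Q_out = v × A_ann = Q_in × A_ann/A_cap.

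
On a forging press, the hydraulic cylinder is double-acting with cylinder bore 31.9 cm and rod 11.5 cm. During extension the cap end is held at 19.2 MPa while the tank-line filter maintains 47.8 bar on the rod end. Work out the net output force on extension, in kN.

F ≈ 1200 kN

Cap-side area A_cap = π/4 × (31.9 cm)² = 799.2 cm^2
Rod-side annular area A_ann = π/4 × (31.9² − 11.5²) = 695.4 cm^2
Net thrust = P_cap·A_cap − P_rod·A_ann = 1535 kN − 332.4 kN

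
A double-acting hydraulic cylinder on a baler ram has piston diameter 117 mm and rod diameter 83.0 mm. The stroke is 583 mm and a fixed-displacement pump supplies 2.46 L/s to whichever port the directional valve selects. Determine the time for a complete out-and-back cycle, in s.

t ≈ 3.81 s

Cap-side area A_cap = π/4 × (117 mm)² = 10750 mm^2
Rod-side annular area A_ann = π/4 × (117² − 83.0²) = 5341 mm^2
t_ext = A_cap·L/Q = 2.548 s
t_ret = A_ann·L/Q = 1.266 s
t_cycle = t_ext + t_ret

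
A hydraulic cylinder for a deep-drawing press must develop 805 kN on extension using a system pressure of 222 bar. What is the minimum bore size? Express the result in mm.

D ≈ 215 mm

Extension force acts on the full piston face: F = P × (π/4)D².
D = √(4F / (πP)) = √(4 × 805 kN / (π × 222 bar))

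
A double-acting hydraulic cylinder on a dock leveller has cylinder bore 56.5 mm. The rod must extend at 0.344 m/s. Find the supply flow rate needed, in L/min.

Q ≈ 51.7 L/min

Cap-side area A_cap = π/4 × (56.5 mm)² = 2507 mm^2
Q = A × v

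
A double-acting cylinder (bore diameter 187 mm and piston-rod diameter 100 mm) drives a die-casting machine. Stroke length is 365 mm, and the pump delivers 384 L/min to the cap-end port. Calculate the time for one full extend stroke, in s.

t ≈ 1.57 s

Cap-side area A_cap = π/4 × (187 mm)² = 27460 mm^2
Swept volume V = A × L; t = V / Q = A·L / Q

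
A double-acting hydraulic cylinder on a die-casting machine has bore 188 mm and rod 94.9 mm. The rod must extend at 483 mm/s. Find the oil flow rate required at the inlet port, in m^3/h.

Cap-side area A_cap = π/4 × (188 mm)² = 27760 mm^2
Q = A × v

Q ≈ 48.3 m^3/h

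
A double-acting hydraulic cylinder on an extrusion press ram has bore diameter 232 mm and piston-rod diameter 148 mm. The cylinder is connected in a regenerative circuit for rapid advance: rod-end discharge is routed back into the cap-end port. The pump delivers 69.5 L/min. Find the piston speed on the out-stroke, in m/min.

In regeneration the rod-end outflow joins the pump flow into the cap end, so the net volume the pump must supply per unit advance equals the rod cross-section area.
Rod cross-section A_rod = π/4 × (148 mm)² = 17200 mm^2
v = Q_pump / A_rod

v ≈ 4.04 m/min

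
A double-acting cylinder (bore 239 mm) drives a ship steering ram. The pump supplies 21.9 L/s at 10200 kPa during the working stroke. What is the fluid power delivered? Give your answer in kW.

Hydraulic power = P × Q

W ≈ 223 kW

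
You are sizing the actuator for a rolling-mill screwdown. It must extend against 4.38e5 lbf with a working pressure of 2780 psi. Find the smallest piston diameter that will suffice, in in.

Extension force acts on the full piston face: F = P × (π/4)D².
D = √(4F / (πP)) = √(4 × 4.38e5 lbf / (π × 2780 psi))

D ≈ 14.2 in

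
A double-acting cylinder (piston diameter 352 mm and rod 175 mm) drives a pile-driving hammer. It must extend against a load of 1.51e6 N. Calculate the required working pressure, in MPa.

Cap-side area A_cap = π/4 × (352 mm)² = 97310 mm^2
P = F / A = 1.51e6 N / A

P ≈ 15.5 MPa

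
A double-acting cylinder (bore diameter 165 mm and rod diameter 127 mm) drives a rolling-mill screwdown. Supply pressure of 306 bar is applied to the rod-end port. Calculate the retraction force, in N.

F ≈ 2.67e5 N

Rod-side annular area A_ann = π/4 × (165² − 127²) = 8715 mm^2
On retraction the pressure acts on the annular area (bore minus rod).
F = P × A_ann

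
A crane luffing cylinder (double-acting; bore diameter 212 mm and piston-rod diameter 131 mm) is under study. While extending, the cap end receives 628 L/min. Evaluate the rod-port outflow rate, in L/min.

Cap-side area A_cap = π/4 × (212 mm)² = 35300 mm^2
Rod-side annular area A_ann = π/4 × (212² − 131²) = 21820 mm^2
Piston speed v = Q_in/A_cap; rod-end outflow Q_out = v × A_ann = Q_in × A_ann/A_cap.

Q_out ≈ 388 L/min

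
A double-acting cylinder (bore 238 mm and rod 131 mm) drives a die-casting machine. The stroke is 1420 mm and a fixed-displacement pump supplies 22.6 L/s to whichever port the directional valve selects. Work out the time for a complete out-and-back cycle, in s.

Cap-side area A_cap = π/4 × (238 mm)² = 44490 mm^2
Rod-side annular area A_ann = π/4 × (238² − 131²) = 31010 mm^2
t_ext = A_cap·L/Q = 2.795 s
t_ret = A_ann·L/Q = 1.948 s
t_cycle = t_ext + t_ret

t ≈ 4.74 s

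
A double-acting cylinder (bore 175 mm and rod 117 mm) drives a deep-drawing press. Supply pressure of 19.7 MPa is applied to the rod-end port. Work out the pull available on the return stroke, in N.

Rod-side annular area A_ann = π/4 × (175² − 117²) = 13300 mm^2
On retraction the pressure acts on the annular area (bore minus rod).
F = P × A_ann

F ≈ 2.62e5 N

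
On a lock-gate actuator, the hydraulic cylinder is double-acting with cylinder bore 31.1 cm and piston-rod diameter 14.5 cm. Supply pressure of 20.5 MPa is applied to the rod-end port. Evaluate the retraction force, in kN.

F ≈ 1220 kN

Rod-side annular area A_ann = π/4 × (31.1² − 14.5²) = 594.5 cm^2
On retraction the pressure acts on the annular area (bore minus rod).
F = P × A_ann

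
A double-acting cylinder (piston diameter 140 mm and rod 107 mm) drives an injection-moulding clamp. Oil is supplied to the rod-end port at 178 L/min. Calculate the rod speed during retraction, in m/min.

v ≈ 27.8 m/min

Rod-side annular area A_ann = π/4 × (140² − 107²) = 6402 mm^2
Flow into the rod-end port fills the annular volume.
v = Q / A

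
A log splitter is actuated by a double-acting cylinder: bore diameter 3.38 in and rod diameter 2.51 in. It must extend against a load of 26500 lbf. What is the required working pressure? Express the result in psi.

Cap-side area A_cap = π/4 × (3.38 in)² = 8.973 in^2
P = F / A = 26500 lbf / A

P ≈ 2950 psi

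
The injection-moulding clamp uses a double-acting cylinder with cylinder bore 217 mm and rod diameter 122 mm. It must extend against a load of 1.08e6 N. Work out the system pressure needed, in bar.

Cap-side area A_cap = π/4 × (217 mm)² = 36980 mm^2
P = F / A = 1.08e6 N / A

P ≈ 292 bar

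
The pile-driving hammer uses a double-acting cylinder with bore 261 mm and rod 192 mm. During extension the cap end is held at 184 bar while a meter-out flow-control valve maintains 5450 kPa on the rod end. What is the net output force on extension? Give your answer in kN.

Cap-side area A_cap = π/4 × (261 mm)² = 53500 mm^2
Rod-side annular area A_ann = π/4 × (261² − 192²) = 24550 mm^2
Net thrust = P_cap·A_cap − P_rod·A_ann = 984.4 kN − 133.8 kN

F ≈ 851 kN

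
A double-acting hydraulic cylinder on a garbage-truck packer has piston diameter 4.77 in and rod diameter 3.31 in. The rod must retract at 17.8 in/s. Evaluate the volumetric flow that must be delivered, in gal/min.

Q ≈ 42.8 gal/min

Rod-side annular area A_ann = π/4 × (4.77² − 3.31²) = 9.265 in^2
Q = A × v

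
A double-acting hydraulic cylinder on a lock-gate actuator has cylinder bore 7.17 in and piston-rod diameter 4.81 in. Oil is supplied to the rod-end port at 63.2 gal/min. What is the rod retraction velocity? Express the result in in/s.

Rod-side annular area A_ann = π/4 × (7.17² − 4.81²) = 22.21 in^2
Flow into the rod-end port fills the annular volume.
v = Q / A

v ≈ 11.0 in/s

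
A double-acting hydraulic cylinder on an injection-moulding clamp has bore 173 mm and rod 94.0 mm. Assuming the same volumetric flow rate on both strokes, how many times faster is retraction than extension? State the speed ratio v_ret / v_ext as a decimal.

Cap-side area A_cap = π/4 × (173 mm)² = 23510 mm^2
Rod-side annular area A_ann = π/4 × (173² − 94.0²) = 16570 mm^2
For equal Q, v ∝ 1/A, so v_ret/v_ext = A_cap/A_ann.

v_ret/v_ext ≈ 1.42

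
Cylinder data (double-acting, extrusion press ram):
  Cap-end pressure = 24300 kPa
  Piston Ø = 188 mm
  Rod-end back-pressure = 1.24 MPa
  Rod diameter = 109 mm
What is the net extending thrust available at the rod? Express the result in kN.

Cap-side area A_cap = π/4 × (188 mm)² = 27760 mm^2
Rod-side annular area A_ann = π/4 × (188² − 109²) = 18430 mm^2
Net thrust = P_cap·A_cap − P_rod·A_ann = 674.5 kN − 22.85 kN

F ≈ 652 kN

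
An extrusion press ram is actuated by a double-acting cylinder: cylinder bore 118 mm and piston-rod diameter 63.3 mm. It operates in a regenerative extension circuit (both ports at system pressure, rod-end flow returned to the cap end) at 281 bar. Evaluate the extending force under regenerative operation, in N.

With equal pressure on both faces, forces on the annular region cancel; the net push is pressure × rod cross-section.
Rod cross-section A_rod = π/4 × (63.3 mm)² = 3147 mm^2
F = P × A_rod

F ≈ 88400 N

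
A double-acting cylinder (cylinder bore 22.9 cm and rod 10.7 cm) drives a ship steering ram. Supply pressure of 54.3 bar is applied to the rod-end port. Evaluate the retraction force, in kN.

Rod-side annular area A_ann = π/4 × (22.9² − 10.7²) = 322.0 cm^2
On retraction the pressure acts on the annular area (bore minus rod).
F = P × A_ann

F ≈ 175 kN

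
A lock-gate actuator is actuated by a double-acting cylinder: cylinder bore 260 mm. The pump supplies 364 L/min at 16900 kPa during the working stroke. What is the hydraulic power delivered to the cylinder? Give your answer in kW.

W ≈ 103 kW

Hydraulic power = P × Q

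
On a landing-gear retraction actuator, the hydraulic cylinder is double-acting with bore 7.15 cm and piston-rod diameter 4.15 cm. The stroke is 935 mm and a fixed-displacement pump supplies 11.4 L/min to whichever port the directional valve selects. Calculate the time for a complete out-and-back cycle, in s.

Cap-side area A_cap = π/4 × (7.15 cm)² = 40.15 cm^2
Rod-side annular area A_ann = π/4 × (7.15² − 4.15²) = 26.62 cm^2
t_ext = A_cap·L/Q = 19.76 s
t_ret = A_ann·L/Q = 13.10 s
t_cycle = t_ext + t_ret

t ≈ 32.9 s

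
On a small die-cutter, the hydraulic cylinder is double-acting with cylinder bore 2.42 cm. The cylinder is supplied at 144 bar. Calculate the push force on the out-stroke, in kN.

F ≈ 6.62 kN

Cap-side area A_cap = π/4 × (2.42 cm)² = 4.600 cm^2
F = P × A_cap = 144 bar × A_cap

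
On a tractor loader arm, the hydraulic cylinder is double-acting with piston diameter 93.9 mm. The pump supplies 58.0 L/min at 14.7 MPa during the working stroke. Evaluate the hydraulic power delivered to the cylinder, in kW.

W ≈ 14.2 kW

Hydraulic power = P × Q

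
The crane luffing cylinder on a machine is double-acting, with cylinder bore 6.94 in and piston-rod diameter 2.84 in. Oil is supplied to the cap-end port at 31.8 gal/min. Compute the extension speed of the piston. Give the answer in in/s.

v ≈ 3.24 in/s

Cap-side area A_cap = π/4 × (6.94 in)² = 37.83 in^2
v = Q / A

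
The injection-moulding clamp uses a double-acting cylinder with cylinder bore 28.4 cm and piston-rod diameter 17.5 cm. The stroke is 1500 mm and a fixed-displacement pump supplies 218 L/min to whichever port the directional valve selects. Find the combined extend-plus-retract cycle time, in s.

t ≈ 42.4 s

Cap-side area A_cap = π/4 × (28.4 cm)² = 633.5 cm^2
Rod-side annular area A_ann = π/4 × (28.4² − 17.5²) = 392.9 cm^2
t_ext = A_cap·L/Q = 26.15 s
t_ret = A_ann·L/Q = 16.22 s
t_cycle = t_ext + t_ret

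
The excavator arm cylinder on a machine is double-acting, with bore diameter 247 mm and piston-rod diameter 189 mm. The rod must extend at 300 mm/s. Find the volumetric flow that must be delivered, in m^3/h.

Q ≈ 51.7 m^3/h

Cap-side area A_cap = π/4 × (247 mm)² = 47920 mm^2
Q = A × v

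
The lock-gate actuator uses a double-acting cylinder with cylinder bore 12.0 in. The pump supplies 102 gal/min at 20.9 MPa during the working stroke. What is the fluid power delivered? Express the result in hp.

Hydraulic power = P × Q

W ≈ 180 hp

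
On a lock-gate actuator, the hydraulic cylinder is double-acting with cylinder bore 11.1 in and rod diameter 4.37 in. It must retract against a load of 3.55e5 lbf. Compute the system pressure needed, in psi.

Rod-side annular area A_ann = π/4 × (11.1² − 4.37²) = 81.77 in^2
Retraction: pressure acts on the annular area.
P = F / A = 3.55e5 lbf / A

P ≈ 4340 psi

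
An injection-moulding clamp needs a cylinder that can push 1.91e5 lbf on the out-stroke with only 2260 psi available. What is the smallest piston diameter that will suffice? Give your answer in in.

D ≈ 10.4 in

Extension force acts on the full piston face: F = P × (π/4)D².
D = √(4F / (πP)) = √(4 × 1.91e5 lbf / (π × 2260 psi))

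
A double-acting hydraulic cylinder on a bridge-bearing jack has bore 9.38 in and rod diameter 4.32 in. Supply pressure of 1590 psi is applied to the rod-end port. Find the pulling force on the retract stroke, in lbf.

F ≈ 86600 lbf

Rod-side annular area A_ann = π/4 × (9.38² − 4.32²) = 54.45 in^2
On retraction the pressure acts on the annular area (bore minus rod).
F = P × A_ann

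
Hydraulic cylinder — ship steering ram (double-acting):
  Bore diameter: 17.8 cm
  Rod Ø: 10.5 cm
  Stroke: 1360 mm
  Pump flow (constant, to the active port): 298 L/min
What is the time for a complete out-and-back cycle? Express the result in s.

t ≈ 11.3 s

Cap-side area A_cap = π/4 × (17.8 cm)² = 248.8 cm^2
Rod-side annular area A_ann = π/4 × (17.8² − 10.5²) = 162.3 cm^2
t_ext = A_cap·L/Q = 6.814 s
t_ret = A_ann·L/Q = 4.443 s
t_cycle = t_ext + t_ret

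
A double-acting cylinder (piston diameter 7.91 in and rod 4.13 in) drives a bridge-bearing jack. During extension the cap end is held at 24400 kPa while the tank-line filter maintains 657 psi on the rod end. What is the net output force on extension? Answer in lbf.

F ≈ 1.50e5 lbf

Cap-side area A_cap = π/4 × (7.91 in)² = 49.14 in^2
Rod-side annular area A_ann = π/4 × (7.91² − 4.13²) = 35.74 in^2
Net thrust = P_cap·A_cap − P_rod·A_ann = 1.739e5 lbf − 23480 lbf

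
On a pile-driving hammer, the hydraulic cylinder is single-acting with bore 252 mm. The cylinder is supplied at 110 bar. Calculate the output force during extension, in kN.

F ≈ 549 kN

Cap-side area A_cap = π/4 × (252 mm)² = 49880 mm^2
F = P × A_cap = 110 bar × A_cap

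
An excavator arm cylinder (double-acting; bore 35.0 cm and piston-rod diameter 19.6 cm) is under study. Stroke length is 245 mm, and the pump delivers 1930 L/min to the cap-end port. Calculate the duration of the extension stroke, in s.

Cap-side area A_cap = π/4 × (35.0 cm)² = 962.1 cm^2
Swept volume V = A × L; t = V / Q = A·L / Q

t ≈ 0.733 s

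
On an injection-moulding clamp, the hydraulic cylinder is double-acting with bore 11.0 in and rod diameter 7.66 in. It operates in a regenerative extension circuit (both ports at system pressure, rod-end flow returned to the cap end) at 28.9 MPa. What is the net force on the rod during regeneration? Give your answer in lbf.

F ≈ 1.93e5 lbf

With equal pressure on both faces, forces on the annular region cancel; the net push is pressure × rod cross-section.
Rod cross-section A_rod = π/4 × (7.66 in)² = 46.08 in^2
F = P × A_rod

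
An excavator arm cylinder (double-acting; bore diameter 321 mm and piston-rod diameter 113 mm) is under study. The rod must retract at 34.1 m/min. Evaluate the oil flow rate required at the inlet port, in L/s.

Rod-side annular area A_ann = π/4 × (321² − 113²) = 70900 mm^2
Q = A × v

Q ≈ 40.3 L/s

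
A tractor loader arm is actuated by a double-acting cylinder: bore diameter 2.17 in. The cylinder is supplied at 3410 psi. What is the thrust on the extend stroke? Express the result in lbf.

F ≈ 12600 lbf

Cap-side area A_cap = π/4 × (2.17 in)² = 3.698 in^2
F = P × A_cap = 3410 psi × A_cap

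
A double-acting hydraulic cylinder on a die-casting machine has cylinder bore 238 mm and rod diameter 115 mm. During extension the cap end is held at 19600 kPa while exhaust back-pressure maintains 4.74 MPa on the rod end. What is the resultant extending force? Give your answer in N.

F ≈ 7.10e5 N

Cap-side area A_cap = π/4 × (238 mm)² = 44490 mm^2
Rod-side annular area A_ann = π/4 × (238² − 115²) = 34100 mm^2
Net thrust = P_cap·A_cap − P_rod·A_ann = 8.720e5 N − 1.616e5 N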